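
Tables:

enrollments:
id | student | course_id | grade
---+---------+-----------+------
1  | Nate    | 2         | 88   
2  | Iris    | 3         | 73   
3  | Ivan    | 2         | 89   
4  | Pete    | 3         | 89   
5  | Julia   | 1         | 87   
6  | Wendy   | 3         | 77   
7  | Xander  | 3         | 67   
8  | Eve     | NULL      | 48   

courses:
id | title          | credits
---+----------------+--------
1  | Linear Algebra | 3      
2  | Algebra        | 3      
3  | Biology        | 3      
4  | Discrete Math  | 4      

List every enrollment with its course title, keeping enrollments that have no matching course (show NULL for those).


LEFT JOIN keeps every row from enrollments (the left table); where course_id has no match in courses, the course columns become NULL. Walk through each enrollment:
  - enrollment 1 (Nate): course_id=2 -> matches Algebra
  - enrollment 2 (Iris): course_id=3 -> matches Biology
  - enrollment 3 (Ivan): course_id=2 -> matches Algebra
  - enrollment 4 (Pete): course_id=3 -> matches Biology
  - enrollment 5 (Julia): course_id=1 -> matches Linear Algebra
  - enrollment 6 (Wendy): course_id=3 -> matches Biology
  - enrollment 7 (Xander): course_id=3 -> matches Biology
  - enrollment 8 (Eve): course_id=NULL, no match -> kept with NULL
All 8 rows appear; 1 has NULL course.

SQL:
SELECT a.student, b.title AS course
FROM enrollments a
LEFT JOIN courses b ON a.course_id = b.id

Result:
student | course        
--------+---------------
Nate    | Algebra       
Iris    | Biology       
Ivan    | Algebra       
Pete    | Biology       
Julia   | Linear Algebra
Wendy   | Biology       
Xander  | Biology       
Eve     | NULL          


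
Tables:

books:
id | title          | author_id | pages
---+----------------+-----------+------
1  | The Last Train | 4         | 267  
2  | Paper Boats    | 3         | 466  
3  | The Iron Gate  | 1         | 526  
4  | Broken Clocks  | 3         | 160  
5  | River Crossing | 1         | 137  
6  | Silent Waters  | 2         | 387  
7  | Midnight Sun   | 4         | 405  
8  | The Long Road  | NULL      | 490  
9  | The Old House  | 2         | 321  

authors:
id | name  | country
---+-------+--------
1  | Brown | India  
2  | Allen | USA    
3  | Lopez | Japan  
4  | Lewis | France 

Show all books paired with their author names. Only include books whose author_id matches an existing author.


INNER JOIN keeps only books rows whose author_id matches an id in authors. Walk through each book:
  - book 1 (The Last Train): author_id=4 -> matches Lewis
  - book 2 (Paper Boats): author_id=3 -> matches Lopez
  - book 3 (The Iron Gate): author_id=1 -> matches Brown
  - book 4 (Broken Clocks): author_id=3 -> matches Lopez
  - book 5 (River Crossing): author_id=1 -> matches Brown
  - book 6 (Silent Waters): author_id=2 -> matches Allen
  - book 7 (Midnight Sun): author_id=4 -> matches Lewis
  - book 8 (The Long Road): author_id=NULL, no match -> dropped
  - book 9 (The Old House): author_id=2 -> matches Allen
So 1 of 9 rows is dropped.

SQL:
SELECT a.title, b.name AS author
FROM books a
INNER JOIN authors b ON a.author_id = b.id

Result:
title          | author
---------------+-------
The Last Train | Lewis 
Paper Boats    | Lopez 
The Iron Gate  | Brown 
Broken Clocks  | Lopez 
River Crossing | Brown 
Silent Waters  | Allen 
Midnight Sun   | Lewis 
The Old House  | Allen 


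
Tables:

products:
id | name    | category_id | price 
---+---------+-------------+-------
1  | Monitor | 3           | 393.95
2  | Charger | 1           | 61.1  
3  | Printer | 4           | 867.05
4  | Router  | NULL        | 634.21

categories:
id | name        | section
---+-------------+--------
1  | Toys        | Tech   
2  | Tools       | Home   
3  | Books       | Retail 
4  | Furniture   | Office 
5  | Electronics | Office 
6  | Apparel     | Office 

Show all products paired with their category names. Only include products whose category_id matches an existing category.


INNER JOIN keeps only products rows whose category_id matches an id in categories. Walk through each product:
  - product 1 (Monitor): category_id=3 -> matches Books
  - product 2 (Charger): category_id=1 -> matches Toys
  - product 3 (Printer): category_id=4 -> matches Furniture
  - product 4 (Router): category_id=NULL, no match -> dropped
So 1 of 4 rows is dropped.

SQL:
SELECT a.name, b.name AS category
FROM products a
INNER JOIN categories b ON a.category_id = b.id

Result:
name    | category 
--------+----------
Monitor | Books    
Charger | Toys     
Printer | Furniture


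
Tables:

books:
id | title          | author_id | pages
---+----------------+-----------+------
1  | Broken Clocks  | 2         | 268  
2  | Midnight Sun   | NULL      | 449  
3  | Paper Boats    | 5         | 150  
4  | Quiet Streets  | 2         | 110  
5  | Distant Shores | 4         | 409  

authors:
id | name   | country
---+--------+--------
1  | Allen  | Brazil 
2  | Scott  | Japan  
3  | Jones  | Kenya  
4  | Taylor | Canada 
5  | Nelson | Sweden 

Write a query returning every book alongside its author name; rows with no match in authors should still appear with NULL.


LEFT JOIN keeps every row from books (the left table); where author_id has no match in authors, the author columns become NULL. Walk through each book:
  - book 1 (Broken Clocks): author_id=2 -> matches Scott
  - book 2 (Midnight Sun): author_id=NULL, no match -> kept with NULL
  - book 3 (Paper Boats): author_id=5 -> matches Nelson
  - book 4 (Quiet Streets): author_id=2 -> matches Scott
  - book 5 (Distant Shores): author_id=4 -> matches Taylor
All 5 rows appear; 1 has NULL author.

SQL:
SELECT a.title, b.name AS author
FROM books a
LEFT JOIN authors b ON a.author_id = b.id

Result:
title          | author
---------------+-------
Broken Clocks  | Scott 
Midnight Sun   | NULL  
Paper Boats    | Nelson
Quiet Streets  | Scott 
Distant Shores | Taylor


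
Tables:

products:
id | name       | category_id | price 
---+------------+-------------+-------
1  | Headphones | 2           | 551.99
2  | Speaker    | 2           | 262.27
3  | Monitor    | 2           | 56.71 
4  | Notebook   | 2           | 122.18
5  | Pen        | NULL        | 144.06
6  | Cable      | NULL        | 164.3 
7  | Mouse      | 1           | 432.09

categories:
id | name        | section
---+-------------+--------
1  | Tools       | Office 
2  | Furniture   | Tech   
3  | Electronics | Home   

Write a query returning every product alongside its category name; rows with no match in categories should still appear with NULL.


LEFT JOIN keeps every row from products (the left table); where category_id has no match in categories, the category columns become NULL. Walk through each product:
  - product 1 (Headphones): category_id=2 -> matches Furniture
  - product 2 (Speaker): category_id=2 -> matches Furniture
  - product 3 (Monitor): category_id=2 -> matches Furniture
  - product 4 (Notebook): category_id=2 -> matches Furniture
  - product 5 (Pen): category_id=NULL, no match -> kept with NULL
  - product 6 (Cable): category_id=NULL, no match -> kept with NULL
  - product 7 (Mouse): category_id=1 -> matches Tools
All 7 rows appear; 2 have NULL category.

SQL:
SELECT a.name, b.name AS category
FROM products a
LEFT JOIN categories b ON a.category_id = b.id

Result:
name       | category 
-----------+----------
Headphones | Furniture
Speaker    | Furniture
Monitor    | Furniture
Notebook   | Furniture
Pen        | NULL     
Cable      | NULL     
Mouse      | Tools    


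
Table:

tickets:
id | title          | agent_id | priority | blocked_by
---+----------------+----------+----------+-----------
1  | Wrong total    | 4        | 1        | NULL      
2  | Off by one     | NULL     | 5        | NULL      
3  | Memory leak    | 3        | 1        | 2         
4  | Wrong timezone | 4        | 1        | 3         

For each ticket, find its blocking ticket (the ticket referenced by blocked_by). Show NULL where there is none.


This is a self-join: tickets is joined to a second copy of itself, matching each row's blocked_by to another row's id. Use LEFT JOIN so rows with blocked_by=NULL are kept.
  - ticket 1 (Wrong total): blocked_by=NULL -> NULL
  - ticket 2 (Off by one): blocked_by=NULL -> NULL
  - ticket 3 (Memory leak): blocked_by=2 -> Off by one
  - ticket 4 (Wrong timezone): blocked_by=3 -> Memory leak

SQL:
SELECT a.title AS item, b.title AS blocked_by
FROM tickets a
LEFT JOIN tickets b ON a.blocked_by = b.id

Result:
item           | blocked_by 
---------------+------------
Wrong total    | NULL       
Off by one     | NULL       
Memory leak    | Off by one 
Wrong timezone | Memory leak


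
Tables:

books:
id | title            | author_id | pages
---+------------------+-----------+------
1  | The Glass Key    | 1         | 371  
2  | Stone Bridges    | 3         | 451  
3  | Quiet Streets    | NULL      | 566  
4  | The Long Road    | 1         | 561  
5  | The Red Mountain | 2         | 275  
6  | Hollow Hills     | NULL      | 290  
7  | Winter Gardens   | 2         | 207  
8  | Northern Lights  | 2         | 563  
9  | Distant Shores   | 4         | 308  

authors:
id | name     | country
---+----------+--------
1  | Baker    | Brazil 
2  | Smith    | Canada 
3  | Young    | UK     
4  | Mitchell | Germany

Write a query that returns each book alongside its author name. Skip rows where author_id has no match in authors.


INNER JOIN keeps only books rows whose author_id matches an id in authors. Walk through each book:
  - book 1 (The Glass Key): author_id=1 -> matches Baker
  - book 2 (Stone Bridges): author_id=3 -> matches Young
  - book 3 (Quiet Streets): author_id=NULL, no match -> dropped
  - book 4 (The Long Road): author_id=1 -> matches Baker
  - book 5 (The Red Mountain): author_id=2 -> matches Smith
  - book 6 (Hollow Hills): author_id=NULL, no match -> dropped
  - book 7 (Winter Gardens): author_id=2 -> matches Smith
  - book 8 (Northern Lights): author_id=2 -> matches Smith
  - book 9 (Distant Shores): author_id=4 -> matches Mitchell
So 2 of 9 rows are dropped.

SQL:
SELECT a.title, b.name AS author
FROM books a
INNER JOIN authors b ON a.author_id = b.id

Result:
title            | author  
-----------------+---------
The Glass Key    | Baker   
Stone Bridges    | Young   
The Long Road    | Baker   
The Red Mountain | Smith   
Winter Gardens   | Smith   
Northern Lights  | Smith   
Distant Shores   | Mitchell


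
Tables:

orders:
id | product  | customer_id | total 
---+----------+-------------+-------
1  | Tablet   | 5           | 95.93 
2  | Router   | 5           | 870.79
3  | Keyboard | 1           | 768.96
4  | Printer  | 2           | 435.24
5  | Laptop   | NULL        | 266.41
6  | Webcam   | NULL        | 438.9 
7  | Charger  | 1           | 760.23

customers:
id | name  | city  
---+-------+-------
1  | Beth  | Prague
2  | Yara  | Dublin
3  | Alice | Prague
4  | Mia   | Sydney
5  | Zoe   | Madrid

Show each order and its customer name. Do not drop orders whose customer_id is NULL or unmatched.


LEFT JOIN keeps every row from orders (the left table); where customer_id has no match in customers, the customer columns become NULL. Walk through each order:
  - order 1 (Tablet): customer_id=5 -> matches Zoe
  - order 2 (Router): customer_id=5 -> matches Zoe
  - order 3 (Keyboard): customer_id=1 -> matches Beth
  - order 4 (Printer): customer_id=2 -> matches Yara
  - order 5 (Laptop): customer_id=NULL, no match -> kept with NULL
  - order 6 (Webcam): customer_id=NULL, no match -> kept with NULL
  - order 7 (Charger): customer_id=1 -> matches Beth
All 7 rows appear; 2 have NULL customer.

SQL:
SELECT a.product, b.name AS customer
FROM orders a
LEFT JOIN customers b ON a.customer_id = b.id

Result:
product  | customer
---------+---------
Tablet   | Zoe     
Router   | Zoe     
Keyboard | Beth    
Printer  | Yara    
Laptop   | NULL    
Webcam   | NULL    
Charger  | Beth    


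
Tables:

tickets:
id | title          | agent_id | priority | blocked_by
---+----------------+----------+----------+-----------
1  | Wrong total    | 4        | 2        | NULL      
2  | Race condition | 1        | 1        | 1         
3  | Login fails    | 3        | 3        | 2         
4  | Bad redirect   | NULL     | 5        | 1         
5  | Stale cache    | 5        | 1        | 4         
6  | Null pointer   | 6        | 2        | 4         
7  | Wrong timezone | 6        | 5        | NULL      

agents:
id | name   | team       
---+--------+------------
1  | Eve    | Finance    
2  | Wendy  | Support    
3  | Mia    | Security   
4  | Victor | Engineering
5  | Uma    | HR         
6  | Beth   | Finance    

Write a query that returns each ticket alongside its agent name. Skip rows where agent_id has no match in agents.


INNER JOIN keeps only tickets rows whose agent_id matches an id in agents. Walk through each ticket:
  - ticket 1 (Wrong total): agent_id=4 -> matches Victor
  - ticket 2 (Race condition): agent_id=1 -> matches Eve
  - ticket 3 (Login fails): agent_id=3 -> matches Mia
  - ticket 4 (Bad redirect): agent_id=NULL, no match -> dropped
  - ticket 5 (Stale cache): agent_id=5 -> matches Uma
  - ticket 6 (Null pointer): agent_id=6 -> matches Beth
  - ticket 7 (Wrong timezone): agent_id=6 -> matches Beth
So 1 of 7 rows is dropped.

SQL:
SELECT a.title, b.name AS agent
FROM tickets a
INNER JOIN agents b ON a.agent_id = b.id

Result:
title          | agent 
---------------+-------
Wrong total    | Victor
Race condition | Eve   
Login fails    | Mia   
Stale cache    | Uma   
Null pointer   | Beth  
Wrong timezone | Beth  


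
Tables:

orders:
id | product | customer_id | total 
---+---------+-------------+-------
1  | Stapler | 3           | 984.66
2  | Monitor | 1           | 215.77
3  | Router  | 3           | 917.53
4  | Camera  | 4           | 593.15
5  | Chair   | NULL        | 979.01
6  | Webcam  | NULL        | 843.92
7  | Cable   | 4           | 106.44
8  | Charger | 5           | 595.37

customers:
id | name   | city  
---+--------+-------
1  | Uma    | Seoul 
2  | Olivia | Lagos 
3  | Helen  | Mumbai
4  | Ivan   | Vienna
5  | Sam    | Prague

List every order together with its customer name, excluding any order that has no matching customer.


INNER JOIN keeps only orders rows whose customer_id matches an id in customers. Walk through each order:
  - order 1 (Stapler): customer_id=3 -> matches Helen
  - order 2 (Monitor): customer_id=1 -> matches Uma
  - order 3 (Router): customer_id=3 -> matches Helen
  - order 4 (Camera): customer_id=4 -> matches Ivan
  - order 5 (Chair): customer_id=NULL, no match -> dropped
  - order 6 (Webcam): customer_id=NULL, no match -> dropped
  - order 7 (Cable): customer_id=4 -> matches Ivan
  - order 8 (Charger): customer_id=5 -> matches Sam
So 2 of 8 rows are dropped.

SQL:
SELECT a.product, b.name AS customer
FROM orders a
INNER JOIN customers b ON a.customer_id = b.id

Result:
product | customer
--------+---------
Stapler | Helen   
Monitor | Uma     
Router  | Helen   
Camera  | Ivan    
Cable   | Ivan    
Charger | Sam     


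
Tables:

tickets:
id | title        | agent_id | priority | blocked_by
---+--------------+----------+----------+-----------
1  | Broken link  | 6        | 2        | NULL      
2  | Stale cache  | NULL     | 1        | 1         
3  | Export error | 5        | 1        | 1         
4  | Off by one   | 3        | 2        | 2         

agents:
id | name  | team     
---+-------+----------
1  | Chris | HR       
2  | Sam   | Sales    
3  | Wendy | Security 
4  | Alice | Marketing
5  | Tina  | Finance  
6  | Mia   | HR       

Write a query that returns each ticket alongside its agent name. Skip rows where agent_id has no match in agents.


INNER JOIN keeps only tickets rows whose agent_id matches an id in agents. Walk through each ticket:
  - ticket 1 (Broken link): agent_id=6 -> matches Mia
  - ticket 2 (Stale cache): agent_id=NULL, no match -> dropped
  - ticket 3 (Export error): agent_id=5 -> matches Tina
  - ticket 4 (Off by one): agent_id=3 -> matches Wendy
So 1 of 4 rows is dropped.

SQL:
SELECT a.title, b.name AS agent
FROM tickets a
INNER JOIN agents b ON a.agent_id = b.id

Result:
title        | agent
-------------+------
Broken link  | Mia  
Export error | Tina 
Off by one   | Wendy


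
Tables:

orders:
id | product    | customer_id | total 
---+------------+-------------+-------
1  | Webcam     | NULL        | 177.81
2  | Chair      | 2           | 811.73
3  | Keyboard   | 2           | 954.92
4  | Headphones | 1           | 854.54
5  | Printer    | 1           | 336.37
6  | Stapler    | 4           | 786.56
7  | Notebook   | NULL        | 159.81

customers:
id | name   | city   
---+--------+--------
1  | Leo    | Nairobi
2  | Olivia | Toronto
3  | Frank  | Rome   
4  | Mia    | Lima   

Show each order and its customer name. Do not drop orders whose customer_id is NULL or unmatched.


LEFT JOIN keeps every row from orders (the left table); where customer_id has no match in customers, the customer columns become NULL. Walk through each order:
  - order 1 (Webcam): customer_id=NULL, no match -> kept with NULL
  - order 2 (Chair): customer_id=2 -> matches Olivia
  - order 3 (Keyboard): customer_id=2 -> matches Olivia
  - order 4 (Headphones): customer_id=1 -> matches Leo
  - order 5 (Printer): customer_id=1 -> matches Leo
  - order 6 (Stapler): customer_id=4 -> matches Mia
  - order 7 (Notebook): customer_id=NULL, no match -> kept with NULL
All 7 rows appear; 2 have NULL customer.

SQL:
SELECT a.product, b.name AS customer
FROM orders a
LEFT JOIN customers b ON a.customer_id = b.id

Result:
product    | customer
-----------+---------
Webcam     | NULL    
Chair      | Olivia  
Keyboard   | Olivia  
Headphones | Leo     
Printer    | Leo     
Stapler    | Mia     
Notebook   | NULL    


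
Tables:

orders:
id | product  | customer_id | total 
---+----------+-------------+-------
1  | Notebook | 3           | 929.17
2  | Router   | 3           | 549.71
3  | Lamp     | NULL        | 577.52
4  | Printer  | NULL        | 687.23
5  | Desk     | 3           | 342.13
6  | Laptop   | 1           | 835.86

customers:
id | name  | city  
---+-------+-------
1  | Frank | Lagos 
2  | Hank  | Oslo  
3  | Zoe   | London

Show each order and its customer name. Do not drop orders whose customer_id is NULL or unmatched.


LEFT JOIN keeps every row from orders (the left table); where customer_id has no match in customers, the customer columns become NULL. Walk through each order:
  - order 1 (Notebook): customer_id=3 -> matches Zoe
  - order 2 (Router): customer_id=3 -> matches Zoe
  - order 3 (Lamp): customer_id=NULL, no match -> kept with NULL
  - order 4 (Printer): customer_id=NULL, no match -> kept with NULL
  - order 5 (Desk): customer_id=3 -> matches Zoe
  - order 6 (Laptop): customer_id=1 -> matches Frank
All 6 rows appear; 2 have NULL customer.

SQL:
SELECT a.product, b.name AS customer
FROM orders a
LEFT JOIN customers b ON a.customer_id = b.id

Result:
product  | customer
---------+---------
Notebook | Zoe     
Router   | Zoe     
Lamp     | NULL    
Printer  | NULL    
Desk     | Zoe     
Laptop   | Frank   


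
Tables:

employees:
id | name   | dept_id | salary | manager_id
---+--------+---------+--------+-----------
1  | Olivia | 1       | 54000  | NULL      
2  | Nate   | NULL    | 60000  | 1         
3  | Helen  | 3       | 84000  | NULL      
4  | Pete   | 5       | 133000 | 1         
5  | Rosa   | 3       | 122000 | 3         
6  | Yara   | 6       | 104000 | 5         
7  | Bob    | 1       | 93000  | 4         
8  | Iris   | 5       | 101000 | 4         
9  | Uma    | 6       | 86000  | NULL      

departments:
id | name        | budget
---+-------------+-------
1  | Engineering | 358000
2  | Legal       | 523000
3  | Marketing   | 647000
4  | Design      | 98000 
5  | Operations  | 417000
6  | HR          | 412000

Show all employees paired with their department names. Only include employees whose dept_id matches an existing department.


INNER JOIN keeps only employees rows whose dept_id matches an id in departments. Walk through each employee:
  - employee 1 (Olivia): dept_id=1 -> matches Engineering
  - employee 2 (Nate): dept_id=NULL, no match -> dropped
  - employee 3 (Helen): dept_id=3 -> matches Marketing
  - employee 4 (Pete): dept_id=5 -> matches Operations
  - employee 5 (Rosa): dept_id=3 -> matches Marketing
  - employee 6 (Yara): dept_id=6 -> matches HR
  - employee 7 (Bob): dept_id=1 -> matches Engineering
  - employee 8 (Iris): dept_id=5 -> matches Operations
  - employee 9 (Uma): dept_id=6 -> matches HR
So 1 of 9 rows is dropped.

SQL:
SELECT a.name, b.name AS department
FROM employees a
INNER JOIN departments b ON a.dept_id = b.id

Result:
name   | department 
-------+------------
Olivia | Engineering
Helen  | Marketing  
Pete   | Operations 
Rosa   | Marketing  
Yara   | HR         
Bob    | Engineering
Iris   | Operations 
Uma    | HR         


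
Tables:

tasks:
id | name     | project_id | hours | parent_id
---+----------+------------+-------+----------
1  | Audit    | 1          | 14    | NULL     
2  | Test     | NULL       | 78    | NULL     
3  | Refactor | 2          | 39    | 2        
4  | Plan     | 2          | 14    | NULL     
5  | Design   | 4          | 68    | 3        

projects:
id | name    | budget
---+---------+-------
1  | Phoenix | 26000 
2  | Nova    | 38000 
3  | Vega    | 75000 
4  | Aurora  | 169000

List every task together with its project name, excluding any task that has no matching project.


INNER JOIN keeps only tasks rows whose project_id matches an id in projects. Walk through each task:
  - task 1 (Audit): project_id=1 -> matches Phoenix
  - task 2 (Test): project_id=NULL, no match -> dropped
  - task 3 (Refactor): project_id=2 -> matches Nova
  - task 4 (Plan): project_id=2 -> matches Nova
  - task 5 (Design): project_id=4 -> matches Aurora
So 1 of 5 rows is dropped.

SQL:
SELECT a.name, b.name AS project
FROM tasks a
INNER JOIN projects b ON a.project_id = b.id

Result:
name     | project
---------+--------
Audit    | Phoenix
Refactor | Nova   
Plan     | Nova   
Design   | Aurora 


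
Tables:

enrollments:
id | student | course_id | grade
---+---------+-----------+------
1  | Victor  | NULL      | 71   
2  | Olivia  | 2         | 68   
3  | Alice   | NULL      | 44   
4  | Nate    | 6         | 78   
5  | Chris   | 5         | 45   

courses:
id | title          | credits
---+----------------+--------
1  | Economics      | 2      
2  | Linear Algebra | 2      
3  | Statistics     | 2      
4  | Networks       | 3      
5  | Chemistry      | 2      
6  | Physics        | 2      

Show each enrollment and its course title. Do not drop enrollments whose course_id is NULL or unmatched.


LEFT JOIN keeps every row from enrollments (the left table); where course_id has no match in courses, the course columns become NULL. Walk through each enrollment:
  - enrollment 1 (Victor): course_id=NULL, no match -> kept with NULL
  - enrollment 2 (Olivia): course_id=2 -> matches Linear Algebra
  - enrollment 3 (Alice): course_id=NULL, no match -> kept with NULL
  - enrollment 4 (Nate): course_id=6 -> matches Physics
  - enrollment 5 (Chris): course_id=5 -> matches Chemistry
All 5 rows appear; 2 have NULL course.

SQL:
SELECT a.student, b.title AS course
FROM enrollments a
LEFT JOIN courses b ON a.course_id = b.id

Result:
student | course        
--------+---------------
Victor  | NULL          
Olivia  | Linear Algebra
Alice   | NULL          
Nate    | Physics       
Chris   | Chemistry     


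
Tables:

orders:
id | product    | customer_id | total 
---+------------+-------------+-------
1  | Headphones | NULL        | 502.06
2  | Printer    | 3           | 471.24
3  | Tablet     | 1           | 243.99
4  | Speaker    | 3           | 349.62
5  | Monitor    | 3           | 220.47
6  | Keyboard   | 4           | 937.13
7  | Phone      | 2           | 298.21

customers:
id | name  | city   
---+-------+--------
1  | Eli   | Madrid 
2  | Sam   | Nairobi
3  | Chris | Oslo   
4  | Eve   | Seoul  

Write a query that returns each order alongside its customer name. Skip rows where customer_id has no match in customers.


INNER JOIN keeps only orders rows whose customer_id matches an id in customers. Walk through each order:
  - order 1 (Headphones): customer_id=NULL, no match -> dropped
  - order 2 (Printer): customer_id=3 -> matches Chris
  - order 3 (Tablet): customer_id=1 -> matches Eli
  - order 4 (Speaker): customer_id=3 -> matches Chris
  - order 5 (Monitor): customer_id=3 -> matches Chris
  - order 6 (Keyboard): customer_id=4 -> matches Eve
  - order 7 (Phone): customer_id=2 -> matches Sam
So 1 of 7 rows is dropped.

SQL:
SELECT a.product, b.name AS customer
FROM orders a
INNER JOIN customers b ON a.customer_id = b.id

Result:
product  | customer
---------+---------
Printer  | Chris   
Tablet   | Eli     
Speaker  | Chris   
Monitor  | Chris   
Keyboard | Eve     
Phone    | Sam     


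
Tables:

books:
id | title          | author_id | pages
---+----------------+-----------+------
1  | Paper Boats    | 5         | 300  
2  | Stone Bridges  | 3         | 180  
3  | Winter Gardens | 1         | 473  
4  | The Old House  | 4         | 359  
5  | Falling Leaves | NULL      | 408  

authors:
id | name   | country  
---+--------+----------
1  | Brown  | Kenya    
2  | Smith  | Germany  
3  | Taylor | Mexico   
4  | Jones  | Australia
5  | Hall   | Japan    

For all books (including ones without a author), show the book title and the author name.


LEFT JOIN keeps every row from books (the left table); where author_id has no match in authors, the author columns become NULL. Walk through each book:
  - book 1 (Paper Boats): author_id=5 -> matches Hall
  - book 2 (Stone Bridges): author_id=3 -> matches Taylor
  - book 3 (Winter Gardens): author_id=1 -> matches Brown
  - book 4 (The Old House): author_id=4 -> matches Jones
  - book 5 (Falling Leaves): author_id=NULL, no match -> kept with NULL
All 5 rows appear; 1 has NULL author.

SQL:
SELECT a.title, b.name AS author
FROM books a
LEFT JOIN authors b ON a.author_id = b.id

Result:
title          | author
---------------+-------
Paper Boats    | Hall  
Stone Bridges  | Taylor
Winter Gardens | Brown 
The Old House  | Jones 
Falling Leaves | NULL  


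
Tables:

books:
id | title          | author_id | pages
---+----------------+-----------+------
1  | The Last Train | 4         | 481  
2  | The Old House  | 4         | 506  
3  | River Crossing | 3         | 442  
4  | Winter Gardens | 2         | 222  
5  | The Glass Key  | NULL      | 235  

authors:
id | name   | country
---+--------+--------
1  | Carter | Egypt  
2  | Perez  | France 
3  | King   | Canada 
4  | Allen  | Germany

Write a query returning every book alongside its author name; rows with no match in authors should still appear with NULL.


LEFT JOIN keeps every row from books (the left table); where author_id has no match in authors, the author columns become NULL. Walk through each book:
  - book 1 (The Last Train): author_id=4 -> matches Allen
  - book 2 (The Old House): author_id=4 -> matches Allen
  - book 3 (River Crossing): author_id=3 -> matches King
  - book 4 (Winter Gardens): author_id=2 -> matches Perez
  - book 5 (The Glass Key): author_id=NULL, no match -> kept with NULL
All 5 rows appear; 1 has NULL author.

SQL:
SELECT a.title, b.name AS author
FROM books a
LEFT JOIN authors b ON a.author_id = b.id

Result:
title          | author
---------------+-------
The Last Train | Allen 
The Old House  | Allen 
River Crossing | King  
Winter Gardens | Perez 
The Glass Key  | NULL  


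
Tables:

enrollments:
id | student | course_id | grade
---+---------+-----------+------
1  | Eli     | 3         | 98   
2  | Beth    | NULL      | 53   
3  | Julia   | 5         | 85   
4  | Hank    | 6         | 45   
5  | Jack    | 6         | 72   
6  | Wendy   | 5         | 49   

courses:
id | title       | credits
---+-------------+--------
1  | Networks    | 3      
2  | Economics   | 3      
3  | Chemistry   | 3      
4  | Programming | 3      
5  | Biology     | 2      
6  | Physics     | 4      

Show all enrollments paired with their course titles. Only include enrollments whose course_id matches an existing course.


INNER JOIN keeps only enrollments rows whose course_id matches an id in courses. Walk through each enrollment:
  - enrollment 1 (Eli): course_id=3 -> matches Chemistry
  - enrollment 2 (Beth): course_id=NULL, no match -> dropped
  - enrollment 3 (Julia): course_id=5 -> matches Biology
  - enrollment 4 (Hank): course_id=6 -> matches Physics
  - enrollment 5 (Jack): course_id=6 -> matches Physics
  - enrollment 6 (Wendy): course_id=5 -> matches Biology
So 1 of 6 rows is dropped.

SQL:
SELECT a.student, b.title AS course
FROM enrollments a
INNER JOIN courses b ON a.course_id = b.id

Result:
student | course   
--------+----------
Eli     | Chemistry
Julia   | Biology  
Hank    | Physics  
Jack    | Physics  
Wendy   | Biology  


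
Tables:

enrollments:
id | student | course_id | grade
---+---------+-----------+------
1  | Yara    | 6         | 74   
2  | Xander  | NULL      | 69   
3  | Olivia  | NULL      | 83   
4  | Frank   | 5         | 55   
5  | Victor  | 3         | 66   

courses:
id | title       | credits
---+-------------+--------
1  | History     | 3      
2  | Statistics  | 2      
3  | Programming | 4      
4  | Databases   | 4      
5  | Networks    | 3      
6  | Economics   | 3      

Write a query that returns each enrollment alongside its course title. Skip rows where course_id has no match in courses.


INNER JOIN keeps only enrollments rows whose course_id matches an id in courses. Walk through each enrollment:
  - enrollment 1 (Yara): course_id=6 -> matches Economics
  - enrollment 2 (Xander): course_id=NULL, no match -> dropped
  - enrollment 3 (Olivia): course_id=NULL, no match -> dropped
  - enrollment 4 (Frank): course_id=5 -> matches Networks
  - enrollment 5 (Victor): course_id=3 -> matches Programming
So 2 of 5 rows are dropped.

SQL:
SELECT a.student, b.title AS course
FROM enrollments a
INNER JOIN courses b ON a.course_id = b.id

Result:
student | course     
--------+------------
Yara    | Economics  
Frank   | Networks   
Victor  | Programming


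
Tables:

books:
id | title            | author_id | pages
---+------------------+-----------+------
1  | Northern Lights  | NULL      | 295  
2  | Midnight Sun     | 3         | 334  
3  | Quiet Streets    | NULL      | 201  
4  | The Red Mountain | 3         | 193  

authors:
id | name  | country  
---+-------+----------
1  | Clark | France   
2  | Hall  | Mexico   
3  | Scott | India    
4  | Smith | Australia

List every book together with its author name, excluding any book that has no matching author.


INNER JOIN keeps only books rows whose author_id matches an id in authors. Walk through each book:
  - book 1 (Northern Lights): author_id=NULL, no match -> dropped
  - book 2 (Midnight Sun): author_id=3 -> matches Scott
  - book 3 (Quiet Streets): author_id=NULL, no match -> dropped
  - book 4 (The Red Mountain): author_id=3 -> matches Scott
So 2 of 4 rows are dropped.

SQL:
SELECT a.title, b.name AS author
FROM books a
INNER JOIN authors b ON a.author_id = b.id

Result:
title            | author
-----------------+-------
Midnight Sun     | Scott 
The Red Mountain | Scott 


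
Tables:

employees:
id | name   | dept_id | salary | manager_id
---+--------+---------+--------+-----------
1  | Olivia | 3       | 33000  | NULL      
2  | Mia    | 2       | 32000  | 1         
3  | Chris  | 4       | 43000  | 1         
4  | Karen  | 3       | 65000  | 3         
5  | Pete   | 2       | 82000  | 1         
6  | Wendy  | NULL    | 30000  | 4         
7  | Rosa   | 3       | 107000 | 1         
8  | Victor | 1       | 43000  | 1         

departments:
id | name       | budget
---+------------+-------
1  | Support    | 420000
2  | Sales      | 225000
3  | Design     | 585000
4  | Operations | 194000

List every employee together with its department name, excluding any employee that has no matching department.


INNER JOIN keeps only employees rows whose dept_id matches an id in departments. Walk through each employee:
  - employee 1 (Olivia): dept_id=3 -> matches Design
  - employee 2 (Mia): dept_id=2 -> matches Sales
  - employee 3 (Chris): dept_id=4 -> matches Operations
  - employee 4 (Karen): dept_id=3 -> matches Design
  - employee 5 (Pete): dept_id=2 -> matches Sales
  - employee 6 (Wendy): dept_id=NULL, no match -> dropped
  - employee 7 (Rosa): dept_id=3 -> matches Design
  - employee 8 (Victor): dept_id=1 -> matches Support
So 1 of 8 rows is dropped.

SQL:
SELECT a.name, b.name AS department
FROM employees a
INNER JOIN departments b ON a.dept_id = b.id

Result:
name   | department
-------+-----------
Olivia | Design    
Mia    | Sales     
Chris  | Operations
Karen  | Design    
Pete   | Sales     
Rosa   | Design    
Victor | Support   


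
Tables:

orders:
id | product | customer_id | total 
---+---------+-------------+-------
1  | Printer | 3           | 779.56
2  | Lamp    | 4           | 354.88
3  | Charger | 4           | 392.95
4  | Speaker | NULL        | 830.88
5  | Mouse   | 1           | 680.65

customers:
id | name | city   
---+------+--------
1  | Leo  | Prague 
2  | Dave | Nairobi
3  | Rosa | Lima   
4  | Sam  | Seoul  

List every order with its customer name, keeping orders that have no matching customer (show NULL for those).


LEFT JOIN keeps every row from orders (the left table); where customer_id has no match in customers, the customer columns become NULL. Walk through each order:
  - order 1 (Printer): customer_id=3 -> matches Rosa
  - order 2 (Lamp): customer_id=4 -> matches Sam
  - order 3 (Charger): customer_id=4 -> matches Sam
  - order 4 (Speaker): customer_id=NULL, no match -> kept with NULL
  - order 5 (Mouse): customer_id=1 -> matches Leo
All 5 rows appear; 1 has NULL customer.

SQL:
SELECT a.product, b.name AS customer
FROM orders a
LEFT JOIN customers b ON a.customer_id = b.id

Result:
product | customer
--------+---------
Printer | Rosa    
Lamp    | Sam     
Charger | Sam     
Speaker | NULL    
Mouse   | Leo     


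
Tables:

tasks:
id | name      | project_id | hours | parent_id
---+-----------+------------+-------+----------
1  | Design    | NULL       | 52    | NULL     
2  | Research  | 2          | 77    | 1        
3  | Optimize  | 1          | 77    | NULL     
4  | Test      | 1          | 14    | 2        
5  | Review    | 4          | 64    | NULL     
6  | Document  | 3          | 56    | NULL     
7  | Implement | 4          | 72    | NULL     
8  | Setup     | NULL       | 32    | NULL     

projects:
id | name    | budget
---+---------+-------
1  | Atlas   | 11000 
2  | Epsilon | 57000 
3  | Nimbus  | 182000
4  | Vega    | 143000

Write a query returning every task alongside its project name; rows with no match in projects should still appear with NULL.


LEFT JOIN keeps every row from tasks (the left table); where project_id has no match in projects, the project columns become NULL. Walk through each task:
  - task 1 (Design): project_id=NULL, no match -> kept with NULL
  - task 2 (Research): project_id=2 -> matches Epsilon
  - task 3 (Optimize): project_id=1 -> matches Atlas
  - task 4 (Test): project_id=1 -> matches Atlas
  - task 5 (Review): project_id=4 -> matches Vega
  - task 6 (Document): project_id=3 -> matches Nimbus
  - task 7 (Implement): project_id=4 -> matches Vega
  - task 8 (Setup): project_id=NULL, no match -> kept with NULL
All 8 rows appear; 2 have NULL project.

SQL:
SELECT a.name, b.name AS project
FROM tasks a
LEFT JOIN projects b ON a.project_id = b.id

Result:
name      | project
----------+--------
Design    | NULL   
Research  | Epsilon
Optimize  | Atlas  
Test      | Atlas  
Review    | Vega   
Document  | Nimbus 
Implement | Vega   
Setup     | NULL   


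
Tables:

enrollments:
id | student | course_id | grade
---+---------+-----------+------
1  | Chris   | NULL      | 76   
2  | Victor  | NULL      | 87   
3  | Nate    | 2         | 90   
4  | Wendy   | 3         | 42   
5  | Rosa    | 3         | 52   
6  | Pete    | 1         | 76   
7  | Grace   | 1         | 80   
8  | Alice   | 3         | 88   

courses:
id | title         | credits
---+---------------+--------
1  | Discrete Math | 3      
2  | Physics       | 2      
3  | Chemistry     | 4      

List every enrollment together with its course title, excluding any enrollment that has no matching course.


INNER JOIN keeps only enrollments rows whose course_id matches an id in courses. Walk through each enrollment:
  - enrollment 1 (Chris): course_id=NULL, no match -> dropped
  - enrollment 2 (Victor): course_id=NULL, no match -> dropped
  - enrollment 3 (Nate): course_id=2 -> matches Physics
  - enrollment 4 (Wendy): course_id=3 -> matches Chemistry
  - enrollment 5 (Rosa): course_id=3 -> matches Chemistry
  - enrollment 6 (Pete): course_id=1 -> matches Discrete Math
  - enrollment 7 (Grace): course_id=1 -> matches Discrete Math
  - enrollment 8 (Alice): course_id=3 -> matches Chemistry
So 2 of 8 rows are dropped.

SQL:
SELECT a.student, b.title AS course
FROM enrollments a
INNER JOIN courses b ON a.course_id = b.id

Result:
student | course       
--------+--------------
Nate    | Physics      
Wendy   | Chemistry    
Rosa    | Chemistry    
Pete    | Discrete Math
Grace   | Discrete Math
Alice   | Chemistry    


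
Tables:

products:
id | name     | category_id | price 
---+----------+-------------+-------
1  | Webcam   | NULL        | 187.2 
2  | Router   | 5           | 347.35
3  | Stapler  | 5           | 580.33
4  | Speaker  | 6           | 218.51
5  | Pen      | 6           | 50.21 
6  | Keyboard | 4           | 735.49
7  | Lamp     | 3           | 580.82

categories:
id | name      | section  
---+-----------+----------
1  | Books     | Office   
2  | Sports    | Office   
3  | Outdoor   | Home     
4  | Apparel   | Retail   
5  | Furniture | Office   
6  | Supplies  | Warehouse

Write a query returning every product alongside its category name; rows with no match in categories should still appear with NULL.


LEFT JOIN keeps every row from products (the left table); where category_id has no match in categories, the category columns become NULL. Walk through each product:
  - product 1 (Webcam): category_id=NULL, no match -> kept with NULL
  - product 2 (Router): category_id=5 -> matches Furniture
  - product 3 (Stapler): category_id=5 -> matches Furniture
  - product 4 (Speaker): category_id=6 -> matches Supplies
  - product 5 (Pen): category_id=6 -> matches Supplies
  - product 6 (Keyboard): category_id=4 -> matches Apparel
  - product 7 (Lamp): category_id=3 -> matches Outdoor
All 7 rows appear; 1 has NULL category.

SQL:
SELECT a.name, b.name AS category
FROM products a
LEFT JOIN categories b ON a.category_id = b.id

Result:
name     | category 
---------+----------
Webcam   | NULL     
Router   | Furniture
Stapler  | Furniture
Speaker  | Supplies 
Pen      | Supplies 
Keyboard | Apparel  
Lamp     | Outdoor  


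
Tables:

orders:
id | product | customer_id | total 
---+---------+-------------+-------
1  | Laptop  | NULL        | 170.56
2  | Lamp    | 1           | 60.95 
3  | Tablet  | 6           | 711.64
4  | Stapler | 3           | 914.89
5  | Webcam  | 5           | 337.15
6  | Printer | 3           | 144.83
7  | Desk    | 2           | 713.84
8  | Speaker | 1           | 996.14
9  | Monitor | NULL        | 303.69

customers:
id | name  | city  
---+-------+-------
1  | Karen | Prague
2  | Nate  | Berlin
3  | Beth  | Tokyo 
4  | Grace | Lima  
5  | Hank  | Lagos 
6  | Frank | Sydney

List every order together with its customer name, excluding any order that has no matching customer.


INNER JOIN keeps only orders rows whose customer_id matches an id in customers. Walk through each order:
  - order 1 (Laptop): customer_id=NULL, no match -> dropped
  - order 2 (Lamp): customer_id=1 -> matches Karen
  - order 3 (Tablet): customer_id=6 -> matches Frank
  - order 4 (Stapler): customer_id=3 -> matches Beth
  - order 5 (Webcam): customer_id=5 -> matches Hank
  - order 6 (Printer): customer_id=3 -> matches Beth
  - order 7 (Desk): customer_id=2 -> matches Nate
  - order 8 (Speaker): customer_id=1 -> matches Karen
  - order 9 (Monitor): customer_id=NULL, no match -> dropped
So 2 of 9 rows are dropped.

SQL:
SELECT a.product, b.name AS customer
FROM orders a
INNER JOIN customers b ON a.customer_id = b.id

Result:
product | customer
--------+---------
Lamp    | Karen   
Tablet  | Frank   
Stapler | Beth    
Webcam  | Hank    
Printer | Beth    
Desk    | Nate    
Speaker | Karen   
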